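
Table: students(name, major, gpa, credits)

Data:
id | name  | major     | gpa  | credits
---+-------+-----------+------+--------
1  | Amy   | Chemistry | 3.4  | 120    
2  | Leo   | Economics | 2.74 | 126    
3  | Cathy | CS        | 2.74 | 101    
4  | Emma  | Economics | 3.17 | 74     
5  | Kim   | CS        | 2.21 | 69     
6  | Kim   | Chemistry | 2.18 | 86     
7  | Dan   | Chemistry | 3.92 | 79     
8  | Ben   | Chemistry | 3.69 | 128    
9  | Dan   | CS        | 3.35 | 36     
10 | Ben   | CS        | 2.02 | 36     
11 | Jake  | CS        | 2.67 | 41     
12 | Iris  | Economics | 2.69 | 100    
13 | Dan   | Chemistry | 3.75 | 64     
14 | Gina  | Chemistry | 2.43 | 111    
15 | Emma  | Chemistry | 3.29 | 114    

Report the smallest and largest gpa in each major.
SELECT major, MIN(gpa), MAX(gpa)
FROM students
GROUP BY major

Result:
  CS: min=2.02, max=3.35
  Chemistry: min=2.18, max=3.92
  Economics: min=2.69, max=3.17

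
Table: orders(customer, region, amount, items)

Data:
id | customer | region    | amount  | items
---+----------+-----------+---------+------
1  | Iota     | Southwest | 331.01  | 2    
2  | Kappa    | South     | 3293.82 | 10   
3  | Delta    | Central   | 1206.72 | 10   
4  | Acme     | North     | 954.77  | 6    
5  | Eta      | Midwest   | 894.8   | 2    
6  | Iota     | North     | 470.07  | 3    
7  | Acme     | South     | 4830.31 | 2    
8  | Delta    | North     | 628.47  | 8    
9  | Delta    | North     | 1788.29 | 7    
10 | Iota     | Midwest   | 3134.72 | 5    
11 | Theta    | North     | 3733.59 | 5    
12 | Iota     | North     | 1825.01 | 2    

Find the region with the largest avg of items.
SELECT region, AVG(items) as val
FROM orders
GROUP BY region
ORDER BY val DESC
LIMIT 1

Result: Central with avg(items) = 10.00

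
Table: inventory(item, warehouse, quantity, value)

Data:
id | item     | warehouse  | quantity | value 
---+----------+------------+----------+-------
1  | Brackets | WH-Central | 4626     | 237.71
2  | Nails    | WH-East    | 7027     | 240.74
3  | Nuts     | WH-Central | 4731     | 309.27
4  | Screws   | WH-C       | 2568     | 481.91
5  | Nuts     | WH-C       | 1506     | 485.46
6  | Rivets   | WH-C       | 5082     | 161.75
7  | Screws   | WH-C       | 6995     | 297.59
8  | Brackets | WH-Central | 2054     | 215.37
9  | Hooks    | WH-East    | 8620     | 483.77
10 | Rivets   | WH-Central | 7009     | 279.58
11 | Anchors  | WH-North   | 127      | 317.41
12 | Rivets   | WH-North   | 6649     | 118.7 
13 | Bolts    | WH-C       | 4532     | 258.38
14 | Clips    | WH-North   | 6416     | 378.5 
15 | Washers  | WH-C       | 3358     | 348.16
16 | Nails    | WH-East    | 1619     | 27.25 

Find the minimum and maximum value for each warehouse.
SELECT warehouse, MIN(value), MAX(value)
FROM inventory
GROUP BY warehouse

Result:
  WH-C: min=161.75, max=485.46
  WH-Central: min=215.37, max=309.27
  WH-East: min=27.25, max=483.77
  WH-North: min=118.70, max=378.50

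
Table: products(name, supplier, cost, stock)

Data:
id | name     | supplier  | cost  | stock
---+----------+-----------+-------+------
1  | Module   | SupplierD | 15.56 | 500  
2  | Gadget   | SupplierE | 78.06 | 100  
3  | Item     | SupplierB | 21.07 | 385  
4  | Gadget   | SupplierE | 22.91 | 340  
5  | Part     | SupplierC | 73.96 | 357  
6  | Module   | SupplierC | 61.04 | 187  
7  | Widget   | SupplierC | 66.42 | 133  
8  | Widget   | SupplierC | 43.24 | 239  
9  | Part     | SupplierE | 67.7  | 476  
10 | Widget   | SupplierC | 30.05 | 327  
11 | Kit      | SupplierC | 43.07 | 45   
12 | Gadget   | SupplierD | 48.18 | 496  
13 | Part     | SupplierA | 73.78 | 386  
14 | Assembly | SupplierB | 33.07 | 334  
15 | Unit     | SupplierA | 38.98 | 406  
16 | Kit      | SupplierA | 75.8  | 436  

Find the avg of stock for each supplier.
SELECT supplier, AVG(stock) as result
FROM products
GROUP BY supplier

Result:
  SupplierA: 409.33
  SupplierB: 359.50
  SupplierC: 214.67
  SupplierD: 498.00
  SupplierE: 305.33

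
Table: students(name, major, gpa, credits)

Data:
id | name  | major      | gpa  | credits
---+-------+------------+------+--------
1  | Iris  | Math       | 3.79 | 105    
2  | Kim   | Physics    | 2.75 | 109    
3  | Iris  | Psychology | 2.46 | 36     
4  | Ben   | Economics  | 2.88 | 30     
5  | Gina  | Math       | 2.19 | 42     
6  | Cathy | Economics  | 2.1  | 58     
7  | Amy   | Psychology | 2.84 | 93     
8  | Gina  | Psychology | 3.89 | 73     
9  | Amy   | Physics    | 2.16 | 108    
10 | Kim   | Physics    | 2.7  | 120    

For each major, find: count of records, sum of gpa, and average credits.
SELECT major,
       COUNT(*) as cnt,
       SUM(gpa) as total_gpa,
       AVG(credits) as avg_credits
FROM students
GROUP BY major

Result:
  Economics: 2 records, 4.98 total gpa, 44.00 avg credits
  Math: 2 records, 5.98 total gpa, 73.50 avg credits
  Physics: 3 records, 7.61 total gpa, 112.33 avg credits
  Psychology: 3 records, 9.19 total gpa, 67.33 avg credits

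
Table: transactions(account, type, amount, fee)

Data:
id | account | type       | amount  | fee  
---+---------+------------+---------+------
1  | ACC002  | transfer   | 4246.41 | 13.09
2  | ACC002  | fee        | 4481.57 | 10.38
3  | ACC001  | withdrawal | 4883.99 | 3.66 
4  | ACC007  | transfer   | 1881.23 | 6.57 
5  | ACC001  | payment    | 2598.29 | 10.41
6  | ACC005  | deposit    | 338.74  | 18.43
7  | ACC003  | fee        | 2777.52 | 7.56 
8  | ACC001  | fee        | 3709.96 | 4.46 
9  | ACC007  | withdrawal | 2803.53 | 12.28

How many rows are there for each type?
SELECT type, COUNT(*) as count
FROM transactions
GROUP BY type

Result:
  deposit: 1
  fee: 3
  payment: 1
  transfer: 2
  withdrawal: 2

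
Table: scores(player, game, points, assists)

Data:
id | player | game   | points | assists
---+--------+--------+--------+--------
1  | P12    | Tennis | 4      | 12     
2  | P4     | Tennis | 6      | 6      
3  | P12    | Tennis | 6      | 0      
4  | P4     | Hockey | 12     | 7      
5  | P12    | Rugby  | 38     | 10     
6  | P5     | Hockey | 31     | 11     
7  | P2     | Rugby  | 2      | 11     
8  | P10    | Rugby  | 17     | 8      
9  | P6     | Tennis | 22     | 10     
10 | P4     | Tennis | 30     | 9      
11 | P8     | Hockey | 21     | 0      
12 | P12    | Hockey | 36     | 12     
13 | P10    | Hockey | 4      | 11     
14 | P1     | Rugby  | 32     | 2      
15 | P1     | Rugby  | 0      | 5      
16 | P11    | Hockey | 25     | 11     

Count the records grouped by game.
SELECT game, COUNT(*) as count
FROM scores
GROUP BY game

Result:
  Hockey: 6
  Rugby: 5
  Tennis: 5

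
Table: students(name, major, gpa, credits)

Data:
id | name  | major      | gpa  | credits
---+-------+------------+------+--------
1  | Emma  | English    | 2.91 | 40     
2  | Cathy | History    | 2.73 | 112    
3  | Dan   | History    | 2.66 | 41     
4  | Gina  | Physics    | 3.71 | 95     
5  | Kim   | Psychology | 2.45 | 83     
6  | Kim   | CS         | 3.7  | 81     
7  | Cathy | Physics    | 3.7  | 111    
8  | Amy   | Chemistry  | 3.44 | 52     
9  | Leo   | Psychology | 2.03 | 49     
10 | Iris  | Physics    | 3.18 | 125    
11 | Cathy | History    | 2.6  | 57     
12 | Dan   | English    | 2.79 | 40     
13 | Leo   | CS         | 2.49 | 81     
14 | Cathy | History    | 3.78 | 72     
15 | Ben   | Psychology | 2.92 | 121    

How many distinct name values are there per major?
SELECT major, COUNT(DISTINCT name)
FROM students
GROUP BY major

Result:
  CS: 2 distinct
  Chemistry: 1 distinct
  English: 2 distinct
  History: 2 distinct
  Physics: 3 distinct
  Psychology: 3 distinct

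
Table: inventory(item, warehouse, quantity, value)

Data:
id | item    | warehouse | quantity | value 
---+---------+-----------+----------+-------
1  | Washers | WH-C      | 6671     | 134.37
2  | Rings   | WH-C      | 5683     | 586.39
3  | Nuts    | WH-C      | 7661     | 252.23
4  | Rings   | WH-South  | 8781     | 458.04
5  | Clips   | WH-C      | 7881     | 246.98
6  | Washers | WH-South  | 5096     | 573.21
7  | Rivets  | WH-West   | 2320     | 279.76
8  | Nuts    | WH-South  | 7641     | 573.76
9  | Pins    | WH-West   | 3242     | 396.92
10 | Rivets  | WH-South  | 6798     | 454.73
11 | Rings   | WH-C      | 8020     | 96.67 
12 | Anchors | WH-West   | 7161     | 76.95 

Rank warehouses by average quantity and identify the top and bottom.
SELECT warehouse, AVG(quantity)
FROM inventory
GROUP BY warehouse
ORDER BY AVG(quantity)

All groups:
  WH-West: 4241.00
  WH-South: 7079.00
  WH-C: 7183.20

Highest: WH-C (7183.20)
Lowest: WH-West (4241.00)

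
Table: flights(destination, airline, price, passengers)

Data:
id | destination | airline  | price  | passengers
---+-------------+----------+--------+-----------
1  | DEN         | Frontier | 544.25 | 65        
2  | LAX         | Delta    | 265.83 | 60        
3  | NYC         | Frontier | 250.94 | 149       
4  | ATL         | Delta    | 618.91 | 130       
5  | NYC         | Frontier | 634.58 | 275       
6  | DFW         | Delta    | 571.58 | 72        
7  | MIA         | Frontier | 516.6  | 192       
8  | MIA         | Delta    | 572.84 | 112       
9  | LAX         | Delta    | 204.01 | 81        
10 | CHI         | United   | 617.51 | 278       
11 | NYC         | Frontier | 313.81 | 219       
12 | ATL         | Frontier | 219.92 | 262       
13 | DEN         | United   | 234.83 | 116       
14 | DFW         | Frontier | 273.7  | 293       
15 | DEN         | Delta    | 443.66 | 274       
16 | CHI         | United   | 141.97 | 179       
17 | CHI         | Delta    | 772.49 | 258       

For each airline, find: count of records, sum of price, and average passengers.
SELECT airline,
       COUNT(*) as cnt,
       SUM(price) as total_price,
       AVG(passengers) as avg_passengers
FROM flights
GROUP BY airline

Result:
  Delta: 7 records, 3449.32 total price, 141.00 avg passengers
  Frontier: 7 records, 2753.80 total price, 207.86 avg passengers
  United: 3 records, 994.31 total price, 191.00 avg passengers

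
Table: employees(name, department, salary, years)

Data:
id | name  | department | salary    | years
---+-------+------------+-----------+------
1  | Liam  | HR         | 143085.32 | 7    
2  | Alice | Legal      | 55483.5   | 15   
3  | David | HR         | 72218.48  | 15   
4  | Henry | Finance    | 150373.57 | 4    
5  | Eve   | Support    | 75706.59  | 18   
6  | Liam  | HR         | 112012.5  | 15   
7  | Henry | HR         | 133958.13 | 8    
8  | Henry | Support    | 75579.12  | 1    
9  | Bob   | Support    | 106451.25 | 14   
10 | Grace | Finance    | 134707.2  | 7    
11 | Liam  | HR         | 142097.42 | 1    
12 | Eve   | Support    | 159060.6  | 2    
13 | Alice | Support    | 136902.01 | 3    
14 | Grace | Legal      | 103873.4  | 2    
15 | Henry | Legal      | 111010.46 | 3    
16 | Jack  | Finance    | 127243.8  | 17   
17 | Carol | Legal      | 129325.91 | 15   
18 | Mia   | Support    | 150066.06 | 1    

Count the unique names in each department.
SELECT department, COUNT(DISTINCT name)
FROM employees
GROUP BY department

Result:
  Finance: 3 distinct
  HR: 3 distinct
  Legal: 4 distinct
  Support: 5 distinct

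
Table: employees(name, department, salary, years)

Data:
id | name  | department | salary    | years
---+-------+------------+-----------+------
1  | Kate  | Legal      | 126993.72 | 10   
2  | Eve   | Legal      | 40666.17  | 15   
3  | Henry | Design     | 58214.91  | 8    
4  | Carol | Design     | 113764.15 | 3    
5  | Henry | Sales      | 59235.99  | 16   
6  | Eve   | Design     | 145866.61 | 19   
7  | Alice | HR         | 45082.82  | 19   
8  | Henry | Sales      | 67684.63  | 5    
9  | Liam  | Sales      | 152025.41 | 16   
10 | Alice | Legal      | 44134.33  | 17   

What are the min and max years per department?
SELECT department, MIN(years), MAX(years)
FROM employees
GROUP BY department

Result:
  Design: min=3, max=19
  HR: min=19, max=19
  Legal: min=10, max=17
  Sales: min=5, max=16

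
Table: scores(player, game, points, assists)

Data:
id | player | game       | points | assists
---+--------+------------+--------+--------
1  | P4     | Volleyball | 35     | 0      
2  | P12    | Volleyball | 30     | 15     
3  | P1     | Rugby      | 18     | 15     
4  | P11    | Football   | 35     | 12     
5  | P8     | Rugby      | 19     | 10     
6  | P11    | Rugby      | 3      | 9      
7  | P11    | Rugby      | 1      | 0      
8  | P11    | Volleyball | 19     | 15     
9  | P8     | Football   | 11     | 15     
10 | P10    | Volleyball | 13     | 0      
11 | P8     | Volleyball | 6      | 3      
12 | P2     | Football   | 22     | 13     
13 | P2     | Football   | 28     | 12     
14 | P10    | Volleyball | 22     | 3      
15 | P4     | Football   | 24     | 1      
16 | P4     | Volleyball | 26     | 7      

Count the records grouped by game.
SELECT game, COUNT(*) as count
FROM scores
GROUP BY game

Result:
  Football: 5
  Rugby: 4
  Volleyball: 7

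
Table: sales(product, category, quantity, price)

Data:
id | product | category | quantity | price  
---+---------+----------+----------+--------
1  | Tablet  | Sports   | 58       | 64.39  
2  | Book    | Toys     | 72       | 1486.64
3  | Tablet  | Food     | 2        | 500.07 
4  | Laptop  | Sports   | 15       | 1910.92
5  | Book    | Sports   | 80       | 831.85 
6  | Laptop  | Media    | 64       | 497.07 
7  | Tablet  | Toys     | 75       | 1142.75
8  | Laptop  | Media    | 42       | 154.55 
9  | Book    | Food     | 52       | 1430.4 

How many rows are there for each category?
SELECT category, COUNT(*) as count
FROM sales
GROUP BY category

Result:
  Food: 2
  Media: 2
  Sports: 3
  Toys: 2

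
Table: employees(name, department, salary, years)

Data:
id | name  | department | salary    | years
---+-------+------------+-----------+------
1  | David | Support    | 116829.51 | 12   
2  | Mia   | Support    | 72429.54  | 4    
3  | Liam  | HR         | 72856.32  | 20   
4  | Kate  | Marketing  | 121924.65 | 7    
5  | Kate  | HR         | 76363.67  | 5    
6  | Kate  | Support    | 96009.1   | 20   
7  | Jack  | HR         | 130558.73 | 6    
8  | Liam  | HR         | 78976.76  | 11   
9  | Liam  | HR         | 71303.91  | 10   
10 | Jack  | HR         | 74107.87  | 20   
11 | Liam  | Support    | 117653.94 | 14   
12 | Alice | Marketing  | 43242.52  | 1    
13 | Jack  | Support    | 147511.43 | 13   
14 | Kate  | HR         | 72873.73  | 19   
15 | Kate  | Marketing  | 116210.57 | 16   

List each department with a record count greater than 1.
SELECT department, COUNT(*) as cnt
FROM employees
GROUP BY department
HAVING COUNT(*) > 1

Result:
  HR: 7
  Marketing: 3
  Support: 5

Note: HAVING filters groups after aggregation, WHERE filters rows before.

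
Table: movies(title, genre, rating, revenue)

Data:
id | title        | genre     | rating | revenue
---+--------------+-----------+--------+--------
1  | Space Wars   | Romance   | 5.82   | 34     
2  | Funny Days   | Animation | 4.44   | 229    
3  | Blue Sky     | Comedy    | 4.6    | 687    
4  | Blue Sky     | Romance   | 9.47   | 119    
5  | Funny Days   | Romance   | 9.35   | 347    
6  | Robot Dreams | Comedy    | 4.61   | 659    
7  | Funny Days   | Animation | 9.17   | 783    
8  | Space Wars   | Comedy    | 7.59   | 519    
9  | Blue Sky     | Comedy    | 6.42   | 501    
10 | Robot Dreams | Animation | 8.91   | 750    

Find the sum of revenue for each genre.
SELECT genre, SUM(revenue) as result
FROM movies
GROUP BY genre

Result:
  Animation: 1762
  Comedy: 2366
  Romance: 500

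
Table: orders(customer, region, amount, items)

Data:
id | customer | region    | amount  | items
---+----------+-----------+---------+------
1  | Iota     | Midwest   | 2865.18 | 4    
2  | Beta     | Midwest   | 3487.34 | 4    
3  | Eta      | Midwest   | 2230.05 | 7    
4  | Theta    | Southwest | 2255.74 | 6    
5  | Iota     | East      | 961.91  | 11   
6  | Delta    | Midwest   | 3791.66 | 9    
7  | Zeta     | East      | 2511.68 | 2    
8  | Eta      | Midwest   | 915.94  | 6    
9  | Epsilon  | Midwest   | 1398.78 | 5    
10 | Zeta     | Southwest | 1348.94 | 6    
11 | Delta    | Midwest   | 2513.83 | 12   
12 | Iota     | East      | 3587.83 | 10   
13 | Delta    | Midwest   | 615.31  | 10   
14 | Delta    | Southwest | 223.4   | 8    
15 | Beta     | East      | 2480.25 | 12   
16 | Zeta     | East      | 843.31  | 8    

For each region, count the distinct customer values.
SELECT region, COUNT(DISTINCT customer)
FROM orders
GROUP BY region

Result:
  East: 3 distinct
  Midwest: 5 distinct
  Southwest: 3 distinct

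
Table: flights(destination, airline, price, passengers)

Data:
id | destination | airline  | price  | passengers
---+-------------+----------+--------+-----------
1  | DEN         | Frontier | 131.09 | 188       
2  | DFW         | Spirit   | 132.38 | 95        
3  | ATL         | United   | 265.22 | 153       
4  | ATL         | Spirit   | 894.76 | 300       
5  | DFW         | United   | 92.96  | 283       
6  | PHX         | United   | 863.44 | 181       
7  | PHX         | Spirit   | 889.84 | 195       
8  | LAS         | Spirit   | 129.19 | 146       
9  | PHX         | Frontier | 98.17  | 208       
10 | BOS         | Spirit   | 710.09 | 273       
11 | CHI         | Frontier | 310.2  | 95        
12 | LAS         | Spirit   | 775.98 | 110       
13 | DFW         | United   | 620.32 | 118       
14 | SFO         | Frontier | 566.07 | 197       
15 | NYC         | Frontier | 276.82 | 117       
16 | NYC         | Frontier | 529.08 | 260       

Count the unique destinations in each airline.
SELECT airline, COUNT(DISTINCT destination)
FROM flights
GROUP BY airline

Result:
  Frontier: 5 distinct
  Spirit: 5 distinct
  United: 3 distinct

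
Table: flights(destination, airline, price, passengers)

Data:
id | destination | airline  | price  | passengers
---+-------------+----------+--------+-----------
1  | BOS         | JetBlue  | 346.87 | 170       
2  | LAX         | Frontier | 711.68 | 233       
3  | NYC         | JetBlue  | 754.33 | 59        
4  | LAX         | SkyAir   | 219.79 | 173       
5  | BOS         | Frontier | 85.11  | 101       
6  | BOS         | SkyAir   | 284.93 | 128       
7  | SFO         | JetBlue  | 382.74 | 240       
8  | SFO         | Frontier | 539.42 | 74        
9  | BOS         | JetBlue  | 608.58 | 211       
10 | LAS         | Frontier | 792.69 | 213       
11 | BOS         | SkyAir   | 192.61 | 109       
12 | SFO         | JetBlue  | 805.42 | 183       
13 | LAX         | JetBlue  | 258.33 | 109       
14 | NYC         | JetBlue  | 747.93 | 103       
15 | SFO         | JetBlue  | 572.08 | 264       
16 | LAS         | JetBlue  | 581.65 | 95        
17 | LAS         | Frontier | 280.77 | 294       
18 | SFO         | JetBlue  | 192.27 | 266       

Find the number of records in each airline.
SELECT airline, COUNT(*) as count
FROM flights
GROUP BY airline

Result:
  Frontier: 5
  JetBlue: 10
  SkyAir: 3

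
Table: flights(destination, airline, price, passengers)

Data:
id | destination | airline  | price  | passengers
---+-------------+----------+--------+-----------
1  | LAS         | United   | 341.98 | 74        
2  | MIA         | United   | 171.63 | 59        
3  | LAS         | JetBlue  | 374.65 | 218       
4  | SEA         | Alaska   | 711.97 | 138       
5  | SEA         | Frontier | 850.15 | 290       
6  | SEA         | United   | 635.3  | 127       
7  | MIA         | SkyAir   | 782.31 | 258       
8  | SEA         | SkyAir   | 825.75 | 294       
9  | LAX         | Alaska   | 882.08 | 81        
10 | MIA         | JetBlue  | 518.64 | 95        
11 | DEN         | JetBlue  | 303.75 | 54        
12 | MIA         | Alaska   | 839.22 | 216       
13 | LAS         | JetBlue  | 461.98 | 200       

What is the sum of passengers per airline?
SELECT airline, SUM(passengers) as result
FROM flights
GROUP BY airline

Result:
  Alaska: 435
  Frontier: 290
  JetBlue: 567
  SkyAir: 552
  United: 260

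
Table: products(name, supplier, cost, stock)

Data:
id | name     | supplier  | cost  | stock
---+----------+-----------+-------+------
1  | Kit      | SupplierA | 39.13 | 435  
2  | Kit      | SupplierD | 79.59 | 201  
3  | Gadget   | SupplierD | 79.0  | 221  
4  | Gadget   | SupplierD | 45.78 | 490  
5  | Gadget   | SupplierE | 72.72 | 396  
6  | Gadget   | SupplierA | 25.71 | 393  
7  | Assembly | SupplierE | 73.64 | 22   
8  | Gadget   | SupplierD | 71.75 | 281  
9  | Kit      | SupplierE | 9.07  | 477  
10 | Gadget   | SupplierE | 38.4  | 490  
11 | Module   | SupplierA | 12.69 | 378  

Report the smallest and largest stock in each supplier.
SELECT supplier, MIN(stock), MAX(stock)
FROM products
GROUP BY supplier

Result:
  SupplierA: min=378, max=435
  SupplierD: min=201, max=490
  SupplierE: min=22, max=490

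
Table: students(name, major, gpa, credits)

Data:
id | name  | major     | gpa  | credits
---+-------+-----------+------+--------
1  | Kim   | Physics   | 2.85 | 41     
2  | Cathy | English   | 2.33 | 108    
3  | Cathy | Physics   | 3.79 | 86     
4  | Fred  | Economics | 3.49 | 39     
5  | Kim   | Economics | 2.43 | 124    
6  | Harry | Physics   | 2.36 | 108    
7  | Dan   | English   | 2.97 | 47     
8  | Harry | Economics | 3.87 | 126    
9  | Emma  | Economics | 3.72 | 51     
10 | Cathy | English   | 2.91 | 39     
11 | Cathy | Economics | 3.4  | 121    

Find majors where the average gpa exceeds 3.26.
SELECT major, AVG(gpa)
FROM students
GROUP BY major
HAVING AVG(gpa) > 3.26

Result:
  Economics: avg=3.38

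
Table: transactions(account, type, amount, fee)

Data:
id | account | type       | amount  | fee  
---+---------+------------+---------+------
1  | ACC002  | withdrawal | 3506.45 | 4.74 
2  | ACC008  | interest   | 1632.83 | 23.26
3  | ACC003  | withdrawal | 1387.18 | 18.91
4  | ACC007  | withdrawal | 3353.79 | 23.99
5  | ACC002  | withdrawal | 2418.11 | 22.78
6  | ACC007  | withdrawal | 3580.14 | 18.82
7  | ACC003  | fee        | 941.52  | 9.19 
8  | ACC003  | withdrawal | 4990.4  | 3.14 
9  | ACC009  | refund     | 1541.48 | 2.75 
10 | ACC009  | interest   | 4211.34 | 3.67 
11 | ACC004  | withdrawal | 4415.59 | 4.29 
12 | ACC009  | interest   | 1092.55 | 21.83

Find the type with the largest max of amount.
SELECT type, MAX(amount) as val
FROM transactions
GROUP BY type
ORDER BY val DESC
LIMIT 1

Result: withdrawal with max(amount) = 4990.40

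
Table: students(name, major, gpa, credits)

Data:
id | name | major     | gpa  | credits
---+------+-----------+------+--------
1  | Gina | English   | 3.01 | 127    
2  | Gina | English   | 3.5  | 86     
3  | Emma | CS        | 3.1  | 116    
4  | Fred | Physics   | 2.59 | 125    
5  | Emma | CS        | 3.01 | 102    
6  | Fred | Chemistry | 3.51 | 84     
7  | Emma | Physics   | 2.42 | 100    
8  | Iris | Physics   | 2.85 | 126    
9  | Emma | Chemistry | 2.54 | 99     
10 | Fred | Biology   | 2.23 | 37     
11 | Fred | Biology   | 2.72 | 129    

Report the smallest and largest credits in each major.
SELECT major, MIN(credits), MAX(credits)
FROM students
GROUP BY major

Result:
  Biology: min=37, max=129
  CS: min=102, max=116
  Chemistry: min=84, max=99
  English: min=86, max=127
  Physics: min=100, max=126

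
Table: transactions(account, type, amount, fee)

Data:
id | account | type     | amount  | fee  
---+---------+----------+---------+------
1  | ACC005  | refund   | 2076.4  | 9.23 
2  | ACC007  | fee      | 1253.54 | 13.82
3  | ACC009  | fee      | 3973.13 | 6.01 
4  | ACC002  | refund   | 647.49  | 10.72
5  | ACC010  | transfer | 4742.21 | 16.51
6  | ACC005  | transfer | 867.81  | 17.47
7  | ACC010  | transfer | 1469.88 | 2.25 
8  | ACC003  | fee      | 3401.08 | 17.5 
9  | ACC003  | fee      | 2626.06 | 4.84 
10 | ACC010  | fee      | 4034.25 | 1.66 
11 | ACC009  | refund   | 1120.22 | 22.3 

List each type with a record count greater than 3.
SELECT type, COUNT(*) as cnt
FROM transactions
GROUP BY type
HAVING COUNT(*) > 3

Result:
  fee: 5

Note: HAVING filters groups after aggregation, WHERE filters rows before.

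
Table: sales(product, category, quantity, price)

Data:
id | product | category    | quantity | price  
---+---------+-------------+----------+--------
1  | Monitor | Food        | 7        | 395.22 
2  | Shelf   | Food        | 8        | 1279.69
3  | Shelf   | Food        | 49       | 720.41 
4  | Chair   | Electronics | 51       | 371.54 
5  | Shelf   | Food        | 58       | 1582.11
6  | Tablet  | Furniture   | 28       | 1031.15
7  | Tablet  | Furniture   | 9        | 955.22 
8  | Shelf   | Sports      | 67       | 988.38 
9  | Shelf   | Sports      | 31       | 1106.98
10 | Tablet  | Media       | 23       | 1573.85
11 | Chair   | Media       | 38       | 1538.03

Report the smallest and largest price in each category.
SELECT category, MIN(price), MAX(price)
FROM sales
GROUP BY category

Result:
  Electronics: min=371.54, max=371.54
  Food: min=395.22, max=1582.11
  Furniture: min=955.22, max=1031.15
  Media: min=1538.03, max=1573.85
  Sports: min=988.38, max=1106.98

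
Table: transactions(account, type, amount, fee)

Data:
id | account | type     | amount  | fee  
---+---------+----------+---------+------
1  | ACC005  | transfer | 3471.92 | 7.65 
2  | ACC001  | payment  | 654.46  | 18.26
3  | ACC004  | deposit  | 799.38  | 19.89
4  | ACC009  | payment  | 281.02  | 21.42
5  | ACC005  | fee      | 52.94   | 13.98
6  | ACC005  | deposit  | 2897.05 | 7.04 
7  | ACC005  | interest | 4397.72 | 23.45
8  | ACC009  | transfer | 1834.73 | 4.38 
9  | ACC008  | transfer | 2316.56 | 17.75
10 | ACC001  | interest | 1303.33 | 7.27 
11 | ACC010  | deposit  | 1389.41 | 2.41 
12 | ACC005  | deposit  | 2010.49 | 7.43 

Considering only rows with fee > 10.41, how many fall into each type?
SELECT type, COUNT(*)
FROM transactions
WHERE fee > 10.41
GROUP BY type

Note: WHERE filters rows before grouping.

Result:
  deposit: 1
  fee: 1
  interest: 1
  payment: 2
  transfer: 1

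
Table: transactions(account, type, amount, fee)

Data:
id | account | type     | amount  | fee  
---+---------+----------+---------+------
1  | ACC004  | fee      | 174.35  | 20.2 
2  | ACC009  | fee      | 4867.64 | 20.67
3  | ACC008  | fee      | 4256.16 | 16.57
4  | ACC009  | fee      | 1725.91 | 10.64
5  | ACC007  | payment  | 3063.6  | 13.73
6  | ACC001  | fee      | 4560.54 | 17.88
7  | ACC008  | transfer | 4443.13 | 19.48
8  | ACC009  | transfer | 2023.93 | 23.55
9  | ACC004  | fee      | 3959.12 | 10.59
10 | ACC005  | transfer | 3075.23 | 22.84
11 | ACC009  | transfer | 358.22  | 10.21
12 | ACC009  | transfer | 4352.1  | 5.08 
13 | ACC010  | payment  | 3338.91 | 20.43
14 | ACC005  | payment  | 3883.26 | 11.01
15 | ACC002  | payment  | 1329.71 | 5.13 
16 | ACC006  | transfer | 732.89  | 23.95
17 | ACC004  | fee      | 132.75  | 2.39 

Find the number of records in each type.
SELECT type, COUNT(*) as count
FROM transactions
GROUP BY type

Result:
  fee: 7
  payment: 4
  transfer: 6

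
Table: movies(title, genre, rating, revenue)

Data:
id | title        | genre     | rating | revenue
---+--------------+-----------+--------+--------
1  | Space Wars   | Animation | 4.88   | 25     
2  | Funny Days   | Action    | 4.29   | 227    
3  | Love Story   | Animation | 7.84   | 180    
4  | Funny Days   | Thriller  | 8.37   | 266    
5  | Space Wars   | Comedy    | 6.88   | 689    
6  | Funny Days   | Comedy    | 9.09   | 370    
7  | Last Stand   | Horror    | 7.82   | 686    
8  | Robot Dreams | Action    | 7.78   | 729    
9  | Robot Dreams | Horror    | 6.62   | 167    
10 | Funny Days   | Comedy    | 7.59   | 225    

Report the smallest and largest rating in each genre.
SELECT genre, MIN(rating), MAX(rating)
FROM movies
GROUP BY genre

Result:
  Action: min=4.29, max=7.78
  Animation: min=4.88, max=7.84
  Comedy: min=6.88, max=9.09
  Horror: min=6.62, max=7.82
  Thriller: min=8.37, max=8.37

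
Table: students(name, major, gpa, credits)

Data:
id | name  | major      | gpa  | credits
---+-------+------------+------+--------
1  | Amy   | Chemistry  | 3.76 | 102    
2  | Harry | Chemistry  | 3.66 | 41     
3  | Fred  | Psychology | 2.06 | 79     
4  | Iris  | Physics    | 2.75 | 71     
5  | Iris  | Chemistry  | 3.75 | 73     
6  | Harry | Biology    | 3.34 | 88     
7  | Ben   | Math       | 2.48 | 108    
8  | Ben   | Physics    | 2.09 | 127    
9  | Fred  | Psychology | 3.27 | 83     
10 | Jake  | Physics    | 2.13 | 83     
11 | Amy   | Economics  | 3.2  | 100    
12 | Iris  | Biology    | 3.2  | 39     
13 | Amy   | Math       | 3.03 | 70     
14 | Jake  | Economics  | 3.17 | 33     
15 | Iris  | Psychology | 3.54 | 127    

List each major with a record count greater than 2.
SELECT major, COUNT(*) as cnt
FROM students
GROUP BY major
HAVING COUNT(*) > 2

Result:
  Chemistry: 3
  Physics: 3
  Psychology: 3

Note: HAVING filters groups after aggregation, WHERE filters rows before.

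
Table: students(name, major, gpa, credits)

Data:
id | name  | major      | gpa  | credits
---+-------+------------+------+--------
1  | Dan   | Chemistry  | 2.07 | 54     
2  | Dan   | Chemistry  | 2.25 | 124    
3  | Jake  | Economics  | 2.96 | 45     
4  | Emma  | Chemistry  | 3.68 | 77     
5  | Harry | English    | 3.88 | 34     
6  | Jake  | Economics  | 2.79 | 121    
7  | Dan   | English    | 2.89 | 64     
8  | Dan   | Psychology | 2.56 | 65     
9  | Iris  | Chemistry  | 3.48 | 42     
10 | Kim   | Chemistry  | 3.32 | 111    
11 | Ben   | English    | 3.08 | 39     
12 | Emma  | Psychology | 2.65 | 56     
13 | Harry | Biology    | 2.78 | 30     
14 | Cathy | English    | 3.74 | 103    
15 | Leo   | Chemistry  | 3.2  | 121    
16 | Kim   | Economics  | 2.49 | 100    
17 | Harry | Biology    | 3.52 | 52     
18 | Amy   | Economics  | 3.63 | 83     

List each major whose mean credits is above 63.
SELECT major, AVG(credits)
FROM students
GROUP BY major
HAVING AVG(credits) > 63

Result:
  Chemistry: avg=88.17
  Economics: avg=87.25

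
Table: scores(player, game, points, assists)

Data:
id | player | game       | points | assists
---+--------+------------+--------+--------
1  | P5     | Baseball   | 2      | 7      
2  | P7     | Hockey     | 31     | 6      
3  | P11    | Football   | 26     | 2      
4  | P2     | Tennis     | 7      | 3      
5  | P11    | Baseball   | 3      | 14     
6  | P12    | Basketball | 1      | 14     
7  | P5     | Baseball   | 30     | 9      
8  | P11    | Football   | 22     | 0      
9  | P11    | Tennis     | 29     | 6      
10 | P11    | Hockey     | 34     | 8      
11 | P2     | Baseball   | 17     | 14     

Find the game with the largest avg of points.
SELECT game, AVG(points) as val
FROM scores
GROUP BY game
ORDER BY val DESC
LIMIT 1

Result: Hockey with avg(points) = 32.50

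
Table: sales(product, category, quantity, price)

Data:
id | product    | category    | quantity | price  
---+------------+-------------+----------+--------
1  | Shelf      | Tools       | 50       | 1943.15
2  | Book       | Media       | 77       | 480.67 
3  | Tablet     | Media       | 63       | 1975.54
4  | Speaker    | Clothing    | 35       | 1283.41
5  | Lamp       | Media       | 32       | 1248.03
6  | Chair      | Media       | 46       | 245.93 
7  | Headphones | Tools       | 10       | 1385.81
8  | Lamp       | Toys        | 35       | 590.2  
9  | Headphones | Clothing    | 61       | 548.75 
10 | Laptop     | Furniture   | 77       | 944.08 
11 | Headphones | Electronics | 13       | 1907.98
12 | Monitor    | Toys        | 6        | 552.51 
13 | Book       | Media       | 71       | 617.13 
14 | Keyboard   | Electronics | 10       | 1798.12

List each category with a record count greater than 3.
SELECT category, COUNT(*) as cnt
FROM sales
GROUP BY category
HAVING COUNT(*) > 3

Result:
  Media: 5

Note: HAVING filters groups after aggregation, WHERE filters rows before.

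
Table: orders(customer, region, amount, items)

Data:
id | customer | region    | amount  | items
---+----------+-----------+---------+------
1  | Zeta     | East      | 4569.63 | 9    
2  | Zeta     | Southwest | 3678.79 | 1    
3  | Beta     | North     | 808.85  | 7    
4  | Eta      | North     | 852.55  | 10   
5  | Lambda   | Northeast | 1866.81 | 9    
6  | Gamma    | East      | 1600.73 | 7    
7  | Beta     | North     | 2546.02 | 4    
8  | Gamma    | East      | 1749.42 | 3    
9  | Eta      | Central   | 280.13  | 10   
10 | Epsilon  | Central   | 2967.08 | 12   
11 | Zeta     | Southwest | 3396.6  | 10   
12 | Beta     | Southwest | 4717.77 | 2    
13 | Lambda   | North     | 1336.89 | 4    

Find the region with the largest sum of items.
SELECT region, SUM(items) as val
FROM orders
GROUP BY region
ORDER BY val DESC
LIMIT 1

Result: North with sum(items) = 25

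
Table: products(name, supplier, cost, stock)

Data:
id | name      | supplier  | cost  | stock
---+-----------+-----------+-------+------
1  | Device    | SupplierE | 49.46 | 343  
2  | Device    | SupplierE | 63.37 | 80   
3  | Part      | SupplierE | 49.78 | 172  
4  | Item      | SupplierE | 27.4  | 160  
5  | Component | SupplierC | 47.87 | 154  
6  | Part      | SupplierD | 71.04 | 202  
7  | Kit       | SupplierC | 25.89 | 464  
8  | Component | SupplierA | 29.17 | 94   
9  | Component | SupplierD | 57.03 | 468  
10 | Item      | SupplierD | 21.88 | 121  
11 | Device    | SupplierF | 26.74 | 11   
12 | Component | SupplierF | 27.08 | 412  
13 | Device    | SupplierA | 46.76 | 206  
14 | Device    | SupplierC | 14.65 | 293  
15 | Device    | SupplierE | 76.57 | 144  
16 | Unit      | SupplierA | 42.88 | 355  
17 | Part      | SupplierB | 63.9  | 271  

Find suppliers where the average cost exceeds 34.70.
SELECT supplier, AVG(cost)
FROM products
GROUP BY supplier
HAVING AVG(cost) > 34.70

Result:
  SupplierA: avg=39.60
  SupplierB: avg=63.90
  SupplierD: avg=49.98
  SupplierE: avg=53.32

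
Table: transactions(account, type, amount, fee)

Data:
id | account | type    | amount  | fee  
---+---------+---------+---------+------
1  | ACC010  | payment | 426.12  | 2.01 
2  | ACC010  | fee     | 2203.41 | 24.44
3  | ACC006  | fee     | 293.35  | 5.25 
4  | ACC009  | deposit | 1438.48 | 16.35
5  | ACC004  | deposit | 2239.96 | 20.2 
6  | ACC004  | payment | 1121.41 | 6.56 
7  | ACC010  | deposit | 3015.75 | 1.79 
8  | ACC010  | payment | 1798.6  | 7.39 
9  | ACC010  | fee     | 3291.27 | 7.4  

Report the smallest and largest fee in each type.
SELECT type, MIN(fee), MAX(fee)
FROM transactions
GROUP BY type

Result:
  deposit: min=1.79, max=20.20
  fee: min=5.25, max=24.44
  payment: min=2.01, max=7.39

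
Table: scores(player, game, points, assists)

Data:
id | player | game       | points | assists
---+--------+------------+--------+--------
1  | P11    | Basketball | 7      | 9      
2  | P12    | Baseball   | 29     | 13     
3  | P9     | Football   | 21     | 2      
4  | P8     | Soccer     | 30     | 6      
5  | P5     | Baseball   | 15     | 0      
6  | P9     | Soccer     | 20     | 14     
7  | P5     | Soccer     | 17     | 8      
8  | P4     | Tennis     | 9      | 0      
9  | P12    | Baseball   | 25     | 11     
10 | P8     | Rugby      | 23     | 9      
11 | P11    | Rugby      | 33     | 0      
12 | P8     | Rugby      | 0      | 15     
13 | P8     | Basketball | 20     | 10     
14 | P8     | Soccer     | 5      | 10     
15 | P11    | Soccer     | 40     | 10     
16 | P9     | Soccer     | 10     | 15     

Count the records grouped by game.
SELECT game, COUNT(*) as count
FROM scores
GROUP BY game

Result:
  Baseball: 3
  Basketball: 2
  Football: 1
  Rugby: 3
  Soccer: 6
  Tennis: 1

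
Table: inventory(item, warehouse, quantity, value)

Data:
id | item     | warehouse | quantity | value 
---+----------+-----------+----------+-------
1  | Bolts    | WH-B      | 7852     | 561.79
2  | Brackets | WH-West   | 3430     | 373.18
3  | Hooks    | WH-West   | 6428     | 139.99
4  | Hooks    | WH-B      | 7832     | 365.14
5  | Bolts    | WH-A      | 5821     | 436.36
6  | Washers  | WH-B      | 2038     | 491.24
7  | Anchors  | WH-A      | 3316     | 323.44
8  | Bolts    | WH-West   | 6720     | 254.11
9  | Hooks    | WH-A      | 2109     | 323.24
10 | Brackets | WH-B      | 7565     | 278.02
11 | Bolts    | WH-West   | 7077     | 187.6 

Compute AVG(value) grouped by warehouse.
SELECT warehouse, AVG(value) as result
FROM inventory
GROUP BY warehouse

Result:
  WH-A: 361.01
  WH-B: 424.05
  WH-West: 238.72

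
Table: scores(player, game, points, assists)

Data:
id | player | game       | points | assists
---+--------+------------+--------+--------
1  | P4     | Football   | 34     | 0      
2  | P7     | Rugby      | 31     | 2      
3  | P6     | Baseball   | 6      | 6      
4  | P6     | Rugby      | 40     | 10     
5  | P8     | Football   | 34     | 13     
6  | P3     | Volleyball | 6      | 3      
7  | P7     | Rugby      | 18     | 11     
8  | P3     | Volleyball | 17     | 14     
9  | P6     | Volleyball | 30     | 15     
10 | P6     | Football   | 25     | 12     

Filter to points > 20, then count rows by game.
SELECT game, COUNT(*)
FROM scores
WHERE points > 20
GROUP BY game

Note: WHERE filters rows before grouping.

Result:
  Football: 3
  Rugby: 2
  Volleyball: 1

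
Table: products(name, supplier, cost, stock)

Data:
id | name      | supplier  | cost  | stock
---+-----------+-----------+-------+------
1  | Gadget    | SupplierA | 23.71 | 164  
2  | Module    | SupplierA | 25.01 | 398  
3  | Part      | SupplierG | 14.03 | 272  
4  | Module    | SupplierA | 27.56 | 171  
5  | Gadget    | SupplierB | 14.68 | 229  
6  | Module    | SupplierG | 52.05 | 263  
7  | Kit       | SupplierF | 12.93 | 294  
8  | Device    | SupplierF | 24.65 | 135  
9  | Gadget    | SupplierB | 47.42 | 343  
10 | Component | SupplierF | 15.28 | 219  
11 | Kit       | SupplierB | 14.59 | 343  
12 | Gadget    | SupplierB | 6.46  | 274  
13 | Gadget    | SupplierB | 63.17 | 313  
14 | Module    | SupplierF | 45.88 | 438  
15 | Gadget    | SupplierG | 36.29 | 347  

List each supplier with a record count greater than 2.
SELECT supplier, COUNT(*) as cnt
FROM products
GROUP BY supplier
HAVING COUNT(*) > 2

Result:
  SupplierA: 3
  SupplierB: 5
  SupplierF: 4
  SupplierG: 3

Note: HAVING filters groups after aggregation, WHERE filters rows before.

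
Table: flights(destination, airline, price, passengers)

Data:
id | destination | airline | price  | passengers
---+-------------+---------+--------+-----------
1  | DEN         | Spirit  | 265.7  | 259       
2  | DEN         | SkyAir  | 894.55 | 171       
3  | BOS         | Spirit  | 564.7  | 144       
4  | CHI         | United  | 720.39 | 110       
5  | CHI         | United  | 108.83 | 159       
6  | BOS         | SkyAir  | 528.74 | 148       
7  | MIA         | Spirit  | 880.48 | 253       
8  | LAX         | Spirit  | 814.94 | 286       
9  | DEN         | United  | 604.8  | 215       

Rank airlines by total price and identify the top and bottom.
SELECT airline, SUM(price)
FROM flights
GROUP BY airline
ORDER BY SUM(price)

All groups:
  SkyAir: 1423.29
  United: 1434.02
  Spirit: 2525.82

Highest: Spirit (2525.82)
Lowest: SkyAir (1423.29)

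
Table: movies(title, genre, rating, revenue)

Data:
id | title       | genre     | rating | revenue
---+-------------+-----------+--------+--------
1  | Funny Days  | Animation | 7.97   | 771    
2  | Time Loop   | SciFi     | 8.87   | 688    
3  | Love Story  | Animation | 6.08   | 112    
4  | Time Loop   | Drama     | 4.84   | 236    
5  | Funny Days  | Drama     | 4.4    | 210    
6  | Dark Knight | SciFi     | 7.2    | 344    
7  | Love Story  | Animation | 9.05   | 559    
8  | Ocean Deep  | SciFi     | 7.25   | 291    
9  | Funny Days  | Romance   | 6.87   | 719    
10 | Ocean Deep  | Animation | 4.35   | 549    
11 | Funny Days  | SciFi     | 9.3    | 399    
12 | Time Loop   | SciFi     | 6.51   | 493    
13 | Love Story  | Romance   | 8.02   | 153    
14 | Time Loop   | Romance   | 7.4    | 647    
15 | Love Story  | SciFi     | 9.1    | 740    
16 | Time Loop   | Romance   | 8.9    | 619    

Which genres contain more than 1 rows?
SELECT genre, COUNT(*) as cnt
FROM movies
GROUP BY genre
HAVING COUNT(*) > 1

Result:
  Animation: 4
  Drama: 2
  Romance: 4
  SciFi: 6

Note: HAVING filters groups after aggregation, WHERE filters rows before.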